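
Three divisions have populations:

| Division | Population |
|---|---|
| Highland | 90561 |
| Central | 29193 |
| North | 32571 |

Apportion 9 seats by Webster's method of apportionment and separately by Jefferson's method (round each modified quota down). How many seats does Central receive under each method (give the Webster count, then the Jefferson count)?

2 and 1

Webster: Highland 5, Central 2, North 2.
Jefferson: Highland 6, Central 1, North 2.
Central gets 2 under Webster and 1 under Jefferson.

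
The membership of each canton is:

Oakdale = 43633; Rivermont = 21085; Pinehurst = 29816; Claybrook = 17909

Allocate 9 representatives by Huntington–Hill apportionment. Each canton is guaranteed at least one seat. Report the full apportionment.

With divisor 12630: modified quotas Oakdale 3.455, Rivermont 1.669, Pinehurst 2.361, Claybrook 1.418.
Geometric-mean thresholds: Oakdale √(3·4)=3.464, Rivermont √(1·2)=1.414, Pinehurst √(2·3)=2.449, Claybrook √(1·2)=1.414.
Each quota rounded against its threshold gives Oakdale 3, Rivermont 2, Pinehurst 2, Claybrook 2 (total 9).

Oakdale 3, Rivermont 2, Pinehurst 2, Claybrook 2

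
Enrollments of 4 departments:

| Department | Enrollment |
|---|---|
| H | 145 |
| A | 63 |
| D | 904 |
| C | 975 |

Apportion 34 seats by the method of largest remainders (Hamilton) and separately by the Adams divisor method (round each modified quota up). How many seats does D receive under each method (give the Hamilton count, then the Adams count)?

Hamilton: H 2, A 1, D 15, C 16.
Adams: H 3, A 1, D 14, C 16.
D gets 15 under Hamilton and 14 under Adams.

15 and 14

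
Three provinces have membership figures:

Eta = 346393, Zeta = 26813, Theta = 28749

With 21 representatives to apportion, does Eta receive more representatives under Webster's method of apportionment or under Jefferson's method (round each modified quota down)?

Jefferson

Webster: Eta 18, Zeta 1, Theta 2.
Jefferson: Eta 19, Zeta 1, Theta 1.
Eta gets 18 under Webster and 19 under Jefferson.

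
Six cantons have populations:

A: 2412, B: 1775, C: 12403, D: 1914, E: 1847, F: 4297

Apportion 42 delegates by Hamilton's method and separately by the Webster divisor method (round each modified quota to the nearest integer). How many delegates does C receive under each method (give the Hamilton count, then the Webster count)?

21 and 22

Hamilton: A 4, B 3, C 21, D 3, E 3, F 8.
Webster: A 4, B 3, C 22, D 3, E 3, F 7.
C gets 21 under Hamilton and 22 under Webster.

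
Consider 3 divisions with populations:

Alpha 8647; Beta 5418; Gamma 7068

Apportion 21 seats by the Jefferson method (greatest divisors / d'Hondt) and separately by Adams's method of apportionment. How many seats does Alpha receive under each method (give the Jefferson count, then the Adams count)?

Jefferson: Alpha 9, Beta 5, Gamma 7.
Adams: Alpha 8, Beta 6, Gamma 7.
Alpha gets 9 under Jefferson and 8 under Adams.

9 and 8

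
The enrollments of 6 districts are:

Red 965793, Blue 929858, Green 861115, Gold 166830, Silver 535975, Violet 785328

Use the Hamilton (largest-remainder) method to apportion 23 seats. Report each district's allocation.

Standard divisor: 4244899 ÷ 23 ≈ 184560.826.
Standard quotas: Red 5.2329, Blue 5.0382, Green 4.6658, Gold 0.9039, Silver 2.9041, Violet 4.2551.
Lower quotas: Red 5, Blue 5, Green 4, Gold 0, Silver 2, Violet 4 (sum 20, leaving 3 seats).
Remainders in descending order: Silver 0.9041, Gold 0.9039, Green 0.6658, Violet 0.2551, Red 0.2329, Blue 0.0382.
Largest remainders: Silver, Gold, Green receive the extra seats.

Red 5; Blue 5; Green 5; Gold 1; Silver 3; Violet 4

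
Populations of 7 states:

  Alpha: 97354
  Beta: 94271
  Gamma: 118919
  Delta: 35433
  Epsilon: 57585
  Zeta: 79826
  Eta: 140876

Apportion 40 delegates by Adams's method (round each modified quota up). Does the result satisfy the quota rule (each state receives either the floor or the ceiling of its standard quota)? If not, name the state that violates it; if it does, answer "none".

none

Standard quotas: Alpha 6.238, Beta 6.040, Gamma 7.620, Delta 2.270, Epsilon 3.690, Zeta 5.115, Eta 9.027.
Adams allocation: Alpha 6, Beta 6, Gamma 7, Delta 3, Epsilon 4, Zeta 5, Eta 9.
Every allocation lies between the lower and upper quota.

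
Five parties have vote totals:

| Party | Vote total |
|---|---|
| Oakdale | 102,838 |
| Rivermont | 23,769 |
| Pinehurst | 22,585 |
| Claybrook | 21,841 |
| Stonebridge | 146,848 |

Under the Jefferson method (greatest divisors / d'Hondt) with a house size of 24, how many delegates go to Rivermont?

Standard divisor 317881/24 ≈ 13245.042; standard quotas: Oakdale 7.764, Rivermont 1.795, Pinehurst 1.705, Claybrook 1.649, Stonebridge 11.087.
Rounding down gives 7, 1, 1, 1, 11 = 21 seats, so the divisor must be adjusted.
With modified divisor 11700: modified quotas Oakdale 8.790, Rivermont 2.032, Pinehurst 1.930, Claybrook 1.867, Stonebridge 12.551.
Rounding down: Oakdale 8, Rivermont 2, Pinehurst 1, Claybrook 1, Stonebridge 12 (total 24).
Rivermont receives 2.

2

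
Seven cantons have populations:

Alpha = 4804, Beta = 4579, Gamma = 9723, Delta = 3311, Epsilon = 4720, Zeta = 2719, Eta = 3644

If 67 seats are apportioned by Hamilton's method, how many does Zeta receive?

Total 33500; standard divisor 33500/67 = 500.
Standard quotas: Alpha 9.6080, Beta 9.1580, Gamma 19.4460, Delta 6.6220, Epsilon 9.4400, Zeta 5.4380, Eta 7.2880.
Lower quotas: Alpha 9, Beta 9, Gamma 19, Delta 6, Epsilon 9, Zeta 5, Eta 7 (sum 64, leaving 3 seats).
Remainders in descending order: Delta 0.6220, Alpha 0.6080, Gamma 0.4460, Epsilon 0.4400, Zeta 0.4380, Eta 0.2880, Beta 0.1580.
The surplus seats go to Delta, Alpha, Gamma.
Zeta receives 5.

5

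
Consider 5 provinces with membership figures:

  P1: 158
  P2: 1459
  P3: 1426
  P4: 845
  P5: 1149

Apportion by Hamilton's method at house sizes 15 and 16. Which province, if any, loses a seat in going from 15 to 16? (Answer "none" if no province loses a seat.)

P1

At 15 seats: P1 1, P2 4, P3 4, P4 3, P5 3.
At 16 seats: P1 0, P2 5, P3 4, P4 3, P5 4.
P1 drops from 1 to 0.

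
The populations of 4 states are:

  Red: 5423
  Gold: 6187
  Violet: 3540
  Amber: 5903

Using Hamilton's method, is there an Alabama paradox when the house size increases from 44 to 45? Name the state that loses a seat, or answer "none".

Violet

At 44 seats: Red 11, Gold 13, Violet 8, Amber 12.
At 45 seats: Red 12, Gold 13, Violet 7, Amber 13.
Violet drops from 8 to 7.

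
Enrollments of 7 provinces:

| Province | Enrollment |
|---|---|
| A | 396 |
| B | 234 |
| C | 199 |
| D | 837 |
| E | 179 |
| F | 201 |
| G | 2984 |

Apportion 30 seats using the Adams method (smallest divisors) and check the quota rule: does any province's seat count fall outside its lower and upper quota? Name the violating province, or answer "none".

G

Standard quotas: A 2.362, B 1.396, C 1.187, D 4.992, E 1.068, F 1.199, G 17.797.
Adams allocation: A 2, B 2, C 2, D 5, E 1, F 2, G 16.
G has quota 17.797 (lower 17, upper 18) but receives 16 — outside the quota interval.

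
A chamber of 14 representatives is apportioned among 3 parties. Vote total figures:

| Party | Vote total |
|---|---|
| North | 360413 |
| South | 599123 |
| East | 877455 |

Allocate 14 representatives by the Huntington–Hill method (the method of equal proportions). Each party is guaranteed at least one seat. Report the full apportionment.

North: 3, South: 4, East: 7

With divisor 134681: modified quotas North 2.676, South 4.448, East 6.515.
Geometric-mean thresholds: North √(2·3)=2.449, South √(4·5)=4.472, East √(6·7)=6.481.
Each quota rounded against its threshold gives North 3, South 4, East 7 (total 14).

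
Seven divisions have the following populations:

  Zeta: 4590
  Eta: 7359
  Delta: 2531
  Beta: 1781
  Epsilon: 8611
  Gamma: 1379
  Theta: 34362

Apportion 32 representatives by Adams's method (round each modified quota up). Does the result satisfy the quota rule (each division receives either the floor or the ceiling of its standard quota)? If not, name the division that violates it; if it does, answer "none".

Theta

Standard quotas: Zeta 2.423, Eta 3.885, Delta 1.336, Beta 0.940, Epsilon 4.546, Gamma 0.728, Theta 18.141.
Adams allocation: Zeta 3, Eta 4, Delta 2, Beta 1, Epsilon 5, Gamma 1, Theta 16.
Theta has quota 18.141 (lower 18, upper 19) but receives 16 — outside the quota interval.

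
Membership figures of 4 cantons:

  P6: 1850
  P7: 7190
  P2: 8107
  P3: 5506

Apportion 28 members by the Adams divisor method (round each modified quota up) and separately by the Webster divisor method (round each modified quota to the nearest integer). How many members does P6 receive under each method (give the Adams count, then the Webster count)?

3 and 2

Adams: P6 3, P7 8, P2 10, P3 7.
Webster: P6 2, P7 9, P2 10, P3 7.
P6 gets 3 under Adams and 2 under Webster.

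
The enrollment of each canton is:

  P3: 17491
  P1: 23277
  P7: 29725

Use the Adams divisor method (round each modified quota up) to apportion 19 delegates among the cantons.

P3 5; P1 6; P7 8

Standard divisor 70493/19 ≈ 3710.158; standard quotas: P3 4.714, P1 6.274, P7 8.012.
Rounding up gives 5, 7, 9 = 21 seats, so the divisor must be adjusted.
With modified divisor 4100: modified quotas P3 4.266, P1 5.677, P7 7.250.
Rounding up: P3 5, P1 6, P7 8 (total 19).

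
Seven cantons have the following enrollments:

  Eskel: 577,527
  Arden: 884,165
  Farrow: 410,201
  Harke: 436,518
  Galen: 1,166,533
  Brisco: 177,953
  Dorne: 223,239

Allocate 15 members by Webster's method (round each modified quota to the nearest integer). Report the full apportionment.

Standard divisor 3876136/15 ≈ 258409.067; standard quotas: Eskel 2.235, Arden 3.422, Farrow 1.587, Harke 1.689, Galen 4.514, Brisco 0.689, Dorne 0.864.
Rounding to the nearest integer gives 2, 3, 2, 2, 5, 1, 1 = 16 seats, so the divisor must be adjusted.
With modified divisor 266300: modified quotas Eskel 2.169, Arden 3.320, Farrow 1.540, Harke 1.639, Galen 4.381, Brisco 0.668, Dorne 0.838.
Rounding to the nearest integer: Eskel 2, Arden 3, Farrow 2, Harke 2, Galen 4, Brisco 1, Dorne 1 (total 15).

Eskel=2; Arden=3; Farrow=2; Harke=2; Galen=4; Brisco=1; Dorne=1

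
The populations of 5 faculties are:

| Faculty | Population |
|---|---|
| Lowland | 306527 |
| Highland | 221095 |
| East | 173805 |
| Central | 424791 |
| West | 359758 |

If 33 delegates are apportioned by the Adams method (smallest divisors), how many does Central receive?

9

Standard divisor 1485976/33 ≈ 45029.576; standard quotas: Lowland 6.807, Highland 4.910, East 3.860, Central 9.434, West 7.989.
Rounding up gives 7, 5, 4, 10, 8 = 34 seats, so the divisor must be adjusted.
With modified divisor 49100: modified quotas Lowland 6.243, Highland 4.503, East 3.540, Central 8.652, West 7.327.
Rounding up: Lowland 7, Highland 5, East 4, Central 9, West 8 (total 33).
Central receives 9.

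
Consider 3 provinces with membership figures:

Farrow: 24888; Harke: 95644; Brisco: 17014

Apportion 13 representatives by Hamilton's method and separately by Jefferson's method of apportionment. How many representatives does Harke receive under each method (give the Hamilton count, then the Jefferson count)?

Hamilton: Farrow 2, Harke 9, Brisco 2.
Jefferson: Farrow 2, Harke 10, Brisco 1.
Harke gets 9 under Hamilton and 10 under Jefferson.

9 and 10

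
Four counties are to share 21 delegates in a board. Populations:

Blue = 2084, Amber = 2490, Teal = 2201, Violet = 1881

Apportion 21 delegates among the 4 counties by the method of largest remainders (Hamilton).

Total 8656; standard divisor 8656/21 ≈ 412.19.
Standard quotas: Blue 5.056, Amber 6.041, Teal 5.340, Violet 4.563.
Lower quotas: Blue 5, Amber 6, Teal 5, Violet 4 (sum 20, leaving 1 seat).
Remainders in descending order: Violet 0.563, Teal 0.340, Blue 0.056, Amber 0.041.
The surplus seat goes to Violet.

Blue 5, Amber 6, Teal 5, Violet 5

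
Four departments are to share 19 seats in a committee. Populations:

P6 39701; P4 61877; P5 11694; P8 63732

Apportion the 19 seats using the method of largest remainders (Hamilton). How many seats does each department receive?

The standard divisor is 177004/19 = 9316.
Standard quotas: P6 4.2616, P4 6.6420, P5 1.2553, P8 6.8411.
Lower quotas: P6 4, P4 6, P5 1, P8 6 (sum 17, leaving 2 seats).
Remainders in descending order: P8 0.8411, P4 0.6420, P6 0.2616, P5 0.2553.
The surplus seats go to P8, P4.

P6: 4, P4: 7, P5: 1, P8: 7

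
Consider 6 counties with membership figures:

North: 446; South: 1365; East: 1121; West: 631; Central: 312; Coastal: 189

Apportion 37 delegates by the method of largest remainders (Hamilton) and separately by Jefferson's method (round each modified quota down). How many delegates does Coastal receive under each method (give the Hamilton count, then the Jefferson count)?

2 and 1

Hamilton: North 4, South 12, East 10, West 6, Central 3, Coastal 2.
Jefferson: North 4, South 13, East 10, West 6, Central 3, Coastal 1.
Coastal gets 2 under Hamilton and 1 under Jefferson.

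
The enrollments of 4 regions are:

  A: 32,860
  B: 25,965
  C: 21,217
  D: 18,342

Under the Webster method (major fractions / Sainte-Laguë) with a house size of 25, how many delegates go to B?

Standard divisor 98384/25 ≈ 3935.36; standard quotas: A 8.350, B 6.598, C 5.391, D 4.661.
Rounding to the nearest integer gives A 8, B 7, C 5, D 5 — total 25, matching the house size, so no adjustment is needed.
B receives 7.

7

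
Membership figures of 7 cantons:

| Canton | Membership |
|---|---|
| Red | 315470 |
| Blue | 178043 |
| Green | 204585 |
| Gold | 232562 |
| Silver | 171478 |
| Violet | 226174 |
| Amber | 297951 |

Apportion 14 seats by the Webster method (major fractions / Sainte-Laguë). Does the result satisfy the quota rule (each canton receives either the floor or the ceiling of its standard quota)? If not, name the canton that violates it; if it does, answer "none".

Standard quotas: Red 2.716, Blue 1.533, Green 1.761, Gold 2.002, Silver 1.476, Violet 1.947, Amber 2.565.
Webster allocation: Red 3, Blue 1, Green 2, Gold 2, Silver 1, Violet 2, Amber 3.
Every allocation lies between the lower and upper quota.

none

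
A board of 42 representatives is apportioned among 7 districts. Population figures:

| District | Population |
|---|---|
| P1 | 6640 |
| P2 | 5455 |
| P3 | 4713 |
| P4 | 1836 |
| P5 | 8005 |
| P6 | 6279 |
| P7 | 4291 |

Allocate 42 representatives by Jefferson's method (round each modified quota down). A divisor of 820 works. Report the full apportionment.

P1: 8, P2: 6, P3: 5, P4: 2, P5: 9, P6: 7, P7: 5

With modified divisor 820: modified quotas P1 8.098, P2 6.652, P3 5.748, P4 2.239, P5 9.762, P6 7.657, P7 5.233.
Rounding down: P1 8, P2 6, P3 5, P4 2, P5 9, P6 7, P7 5 (total 42).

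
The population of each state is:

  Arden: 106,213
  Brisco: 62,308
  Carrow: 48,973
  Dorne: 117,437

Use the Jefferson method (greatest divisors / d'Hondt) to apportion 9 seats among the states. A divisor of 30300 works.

With modified divisor 30300: modified quotas Arden 3.505, Brisco 2.056, Carrow 1.616, Dorne 3.876.
Rounding down: Arden 3, Brisco 2, Carrow 1, Dorne 3 (total 9).

Arden 3; Brisco 2; Carrow 1; Dorne 3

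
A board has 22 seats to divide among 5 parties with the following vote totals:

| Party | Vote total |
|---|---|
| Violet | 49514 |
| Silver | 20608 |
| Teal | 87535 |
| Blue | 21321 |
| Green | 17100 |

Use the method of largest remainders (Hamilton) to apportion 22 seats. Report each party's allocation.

Violet 6, Silver 2, Teal 10, Blue 2, Green 2

Standard divisor: 196078 ÷ 22 ≈ 8912.636.
Standard quotas: Violet 5.5555, Silver 2.3122, Teal 9.8214, Blue 2.3922, Green 1.9186.
Lower quotas: Violet 5, Silver 2, Teal 9, Blue 2, Green 1 (sum 19, leaving 3 seats).
Remainders in descending order: Green 0.9186, Teal 0.8214, Violet 0.5555, Blue 0.3922, Silver 0.3122.
The surplus seats go to Green, Teal, Violet.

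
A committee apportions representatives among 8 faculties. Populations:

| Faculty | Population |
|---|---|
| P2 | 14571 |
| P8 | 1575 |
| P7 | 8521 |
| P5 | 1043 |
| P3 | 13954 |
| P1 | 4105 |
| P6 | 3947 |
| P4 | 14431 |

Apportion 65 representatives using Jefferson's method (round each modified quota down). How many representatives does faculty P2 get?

Standard divisor 62147/65 ≈ 956.108; standard quotas: P2 15.240, P8 1.647, P7 8.912, P5 1.091, P3 14.595, P1 4.293, P6 4.128, P4 15.093.
Rounding down gives 15, 1, 8, 1, 14, 4, 4, 15 = 62 seats, so the divisor must be adjusted.
With modified divisor 906: modified quotas P2 16.083, P8 1.738, P7 9.405, P5 1.151, P3 15.402, P1 4.531, P6 4.357, P4 15.928.
Rounding down: P2 16, P8 1, P7 9, P5 1, P3 15, P1 4, P6 4, P4 15 (total 65).
P2 receives 16.

16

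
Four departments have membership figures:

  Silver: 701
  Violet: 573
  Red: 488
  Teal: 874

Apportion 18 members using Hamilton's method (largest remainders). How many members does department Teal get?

6

Total 2636; standard divisor 2636/18 ≈ 146.444.
Standard quotas: Silver 4.787, Violet 3.913, Red 3.332, Teal 5.968.
Lower quotas: Silver 4, Violet 3, Red 3, Teal 5 (sum 15, leaving 3 seats).
Remainders in descending order: Teal 0.968, Violet 0.913, Silver 0.787, Red 0.332.
The surplus seats go to Teal, Violet, Silver.
Teal receives 6.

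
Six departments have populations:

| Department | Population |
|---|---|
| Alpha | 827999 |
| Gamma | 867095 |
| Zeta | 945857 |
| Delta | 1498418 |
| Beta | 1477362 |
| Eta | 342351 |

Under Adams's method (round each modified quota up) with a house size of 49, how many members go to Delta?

12

Standard divisor 5959082/49 ≈ 121613.918; standard quotas: Alpha 6.808, Gamma 7.130, Zeta 7.778, Delta 12.321, Beta 12.148, Eta 2.815.
Rounding up gives 7, 8, 8, 13, 13, 3 = 52 seats, so the divisor must be adjusted.
With modified divisor 129600: modified quotas Alpha 6.389, Gamma 6.691, Zeta 7.298, Delta 11.562, Beta 11.399, Eta 2.642.
Rounding up: Alpha 7, Gamma 7, Zeta 8, Delta 12, Beta 12, Eta 3 (total 49).
Delta receives 12.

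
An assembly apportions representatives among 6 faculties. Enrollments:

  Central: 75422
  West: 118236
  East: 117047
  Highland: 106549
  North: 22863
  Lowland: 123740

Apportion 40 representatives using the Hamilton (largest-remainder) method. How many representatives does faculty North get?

2

Total 563857; standard divisor 563857/40 ≈ 14096.425.
Standard quotas: Central 5.3504, West 8.3877, East 8.3033, Highland 7.5586, North 1.6219, Lowland 8.7781.
Lower quotas: Central 5, West 8, East 8, Highland 7, North 1, Lowland 8 (sum 37, leaving 3 seats).
Remainders in descending order: Lowland 0.7781, North 0.6219, Highland 0.5586, West 0.3877, Central 0.3504, East 0.3033.
The surplus seats go to Lowland, North, Highland.
North receives 2.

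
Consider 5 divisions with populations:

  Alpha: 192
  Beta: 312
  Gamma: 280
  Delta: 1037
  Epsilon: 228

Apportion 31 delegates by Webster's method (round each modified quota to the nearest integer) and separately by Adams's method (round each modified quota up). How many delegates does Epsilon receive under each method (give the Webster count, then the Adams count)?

3 and 4

Webster: Alpha 3, Beta 5, Gamma 4, Delta 16, Epsilon 3.
Adams: Alpha 3, Beta 5, Gamma 4, Delta 15, Epsilon 4.
Epsilon gets 3 under Webster and 4 under Adams.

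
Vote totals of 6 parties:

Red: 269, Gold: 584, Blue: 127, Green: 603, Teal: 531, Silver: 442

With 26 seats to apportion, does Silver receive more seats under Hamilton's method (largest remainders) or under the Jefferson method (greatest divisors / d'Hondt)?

Hamilton: Red 3, Gold 6, Blue 1, Green 6, Teal 5, Silver 5.
Jefferson: Red 3, Gold 6, Blue 1, Green 6, Teal 6, Silver 4.
Silver gets 5 under Hamilton and 4 under Jefferson.

Hamilton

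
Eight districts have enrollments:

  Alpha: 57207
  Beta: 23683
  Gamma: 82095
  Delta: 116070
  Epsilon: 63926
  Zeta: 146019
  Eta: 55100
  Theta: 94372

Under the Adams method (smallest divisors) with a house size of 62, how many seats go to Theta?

Standard divisor 638472/62 ≈ 10297.935; standard quotas: Alpha 5.555, Beta 2.300, Gamma 7.972, Delta 11.271, Epsilon 6.208, Zeta 14.179, Eta 5.351, Theta 9.164.
Rounding up gives 6, 3, 8, 12, 7, 15, 6, 10 = 67 seats, so the divisor must be adjusted.
With modified divisor 11100: modified quotas Alpha 5.154, Beta 2.134, Gamma 7.396, Delta 10.457, Epsilon 5.759, Zeta 13.155, Eta 4.964, Theta 8.502.
Rounding up: Alpha 6, Beta 3, Gamma 8, Delta 11, Epsilon 6, Zeta 14, Eta 5, Theta 9 (total 62).
Theta receives 9.

9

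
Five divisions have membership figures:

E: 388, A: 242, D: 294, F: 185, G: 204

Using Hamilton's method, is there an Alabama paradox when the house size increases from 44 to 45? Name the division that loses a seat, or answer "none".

At 44 seats: E 13, A 8, D 10, F 6, G 7.
At 45 seats: E 13, A 8, D 10, F 7, G 7.
No division's allocation decreased.

none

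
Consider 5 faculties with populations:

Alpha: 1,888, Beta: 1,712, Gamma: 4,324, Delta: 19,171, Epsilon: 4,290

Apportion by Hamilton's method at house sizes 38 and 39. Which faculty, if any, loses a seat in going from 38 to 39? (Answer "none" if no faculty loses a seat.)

At 38 seats: Alpha 3, Beta 2, Gamma 5, Delta 23, Epsilon 5.
At 39 seats: Alpha 2, Beta 2, Gamma 6, Delta 24, Epsilon 5.
Alpha drops from 3 to 2.

Alpha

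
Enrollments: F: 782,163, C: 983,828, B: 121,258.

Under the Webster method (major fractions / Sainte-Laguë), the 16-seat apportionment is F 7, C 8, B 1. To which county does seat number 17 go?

C

Priority for the next seat is population ÷ (current seats + 0.5).
Priorities: F 104288.400, C 115744.471, B 80838.667.
Highest priority: C.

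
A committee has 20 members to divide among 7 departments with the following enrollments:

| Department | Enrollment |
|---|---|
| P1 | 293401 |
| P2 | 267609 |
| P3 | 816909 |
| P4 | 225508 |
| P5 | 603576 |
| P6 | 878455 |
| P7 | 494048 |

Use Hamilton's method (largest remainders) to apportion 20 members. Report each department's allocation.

P1 2, P2 1, P3 5, P4 1, P5 3, P6 5, P7 3

Total 3579506; standard divisor 3579506/20 ≈ 178975.3.
Standard quotas: P1 1.6393, P2 1.4952, P3 4.5644, P4 1.2600, P5 3.3724, P6 4.9082, P7 2.7604.
Lower quotas: P1 1, P2 1, P3 4, P4 1, P5 3, P6 4, P7 2 (sum 16, leaving 4 seats).
Remainders in descending order: P6 0.9082, P7 0.7604, P1 0.6393, P3 0.5644, P2 0.4952, P5 0.3724, P4 0.2600.
Largest remainders: P6, P7, P1, P3 receive the extra seats.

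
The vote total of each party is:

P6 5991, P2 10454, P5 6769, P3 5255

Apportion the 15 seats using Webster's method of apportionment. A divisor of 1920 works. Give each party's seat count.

P6=3, P2=5, P5=4, P3=3

With modified divisor 1920: modified quotas P6 3.120, P2 5.445, P5 3.526, P3 2.737.
Rounding to the nearest integer: P6 3, P2 5, P5 4, P3 3 (total 15).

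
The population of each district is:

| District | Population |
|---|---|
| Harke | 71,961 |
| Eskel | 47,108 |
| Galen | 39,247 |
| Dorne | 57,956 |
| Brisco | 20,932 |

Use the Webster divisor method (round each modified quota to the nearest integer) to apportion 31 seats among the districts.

Harke 9, Eskel 6, Galen 5, Dorne 8, Brisco 3

Standard divisor 237204/31 ≈ 7651.742; standard quotas: Harke 9.405, Eskel 6.157, Galen 5.129, Dorne 7.574, Brisco 2.736.
Rounding to the nearest integer gives Harke 9, Eskel 6, Galen 5, Dorne 8, Brisco 3 — total 31, matching the house size, so no adjustment is needed.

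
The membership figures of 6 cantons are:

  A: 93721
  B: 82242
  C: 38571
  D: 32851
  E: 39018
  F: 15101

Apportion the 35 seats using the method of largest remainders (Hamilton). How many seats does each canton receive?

A: 11, B: 10, C: 4, D: 4, E: 4, F: 2

The standard divisor is 301504/35 ≈ 8614.4.
Standard quotas: A 10.8796, B 9.5470, C 4.4775, D 3.8135, E 4.5294, F 1.7530.
Lower quotas: A 10, B 9, C 4, D 3, E 4, F 1 (sum 31, leaving 4 seats).
Remainders in descending order: A 0.8796, D 0.8135, F 0.7530, B 0.5470, E 0.5294, C 0.4775.
Largest remainders: A, D, F, B receive the extra seats.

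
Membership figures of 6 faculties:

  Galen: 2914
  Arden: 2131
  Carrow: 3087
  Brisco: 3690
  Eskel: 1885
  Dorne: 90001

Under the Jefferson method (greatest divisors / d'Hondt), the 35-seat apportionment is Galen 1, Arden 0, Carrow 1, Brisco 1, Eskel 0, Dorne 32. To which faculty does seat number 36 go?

Priority for the next seat is population ÷ (current seats + 1).
Priorities: Galen 1457.000, Arden 2131.000, Carrow 1543.500, Brisco 1845.000, Eskel 1885.000, Dorne 2727.303.
Highest priority: Dorne.

Dorne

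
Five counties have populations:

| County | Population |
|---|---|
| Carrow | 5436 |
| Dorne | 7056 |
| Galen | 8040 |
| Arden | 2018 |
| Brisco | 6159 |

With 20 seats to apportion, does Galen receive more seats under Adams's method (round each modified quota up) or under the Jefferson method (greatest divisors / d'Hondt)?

Adams: Carrow 4, Dorne 5, Galen 5, Arden 2, Brisco 4.
Jefferson: Carrow 4, Dorne 5, Galen 6, Arden 1, Brisco 4.
Galen gets 5 under Adams and 6 under Jefferson.

Jefferson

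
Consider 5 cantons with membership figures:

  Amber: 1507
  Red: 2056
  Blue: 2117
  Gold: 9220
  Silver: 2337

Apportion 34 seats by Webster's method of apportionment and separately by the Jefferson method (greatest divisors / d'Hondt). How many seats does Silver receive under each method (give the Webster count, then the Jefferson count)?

5 and 4

Webster: Amber 3, Red 4, Blue 4, Gold 18, Silver 5.
Jefferson: Amber 3, Red 4, Blue 4, Gold 19, Silver 4.
Silver gets 5 under Webster and 4 under Jefferson.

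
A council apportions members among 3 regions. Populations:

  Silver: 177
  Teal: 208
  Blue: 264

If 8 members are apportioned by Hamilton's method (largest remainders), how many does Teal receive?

The standard divisor is 649/8 ≈ 81.125.
Standard quotas: Silver 2.182, Teal 2.564, Blue 3.254.
Lower quotas: Silver 2, Teal 2, Blue 3 (sum 7, leaving 1 seat).
Remainders in descending order: Teal 0.564, Blue 0.254, Silver 0.182.
Largest remainder: Teal receives the extra seat.
Teal receives 3.

3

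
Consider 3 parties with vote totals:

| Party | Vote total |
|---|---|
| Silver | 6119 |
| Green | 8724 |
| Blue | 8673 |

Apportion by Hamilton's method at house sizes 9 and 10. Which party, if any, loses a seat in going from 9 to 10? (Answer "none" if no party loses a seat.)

Silver

At 9 seats: Silver 3, Green 3, Blue 3.
At 10 seats: Silver 2, Green 4, Blue 4.
Silver drops from 3 to 2.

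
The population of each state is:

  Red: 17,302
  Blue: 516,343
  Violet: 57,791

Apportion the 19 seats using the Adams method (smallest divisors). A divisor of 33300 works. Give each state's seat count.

Red 1, Blue 16, Violet 2

With modified divisor 33300: modified quotas Red 0.520, Blue 15.506, Violet 1.735.
Rounding up: Red 1, Blue 16, Violet 2 (total 19).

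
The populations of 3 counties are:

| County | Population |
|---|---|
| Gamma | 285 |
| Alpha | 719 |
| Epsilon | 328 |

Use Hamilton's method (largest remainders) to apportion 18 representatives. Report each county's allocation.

Total 1332; standard divisor 1332/18 = 74.
Standard quotas: Gamma 3.851, Alpha 9.716, Epsilon 4.432.
Lower quotas: Gamma 3, Alpha 9, Epsilon 4 (sum 16, leaving 2 seats).
Remainders in descending order: Gamma 0.851, Alpha 0.716, Epsilon 0.432.
Largest remainders: Gamma, Alpha receive the extra seats.

Gamma 4, Alpha 10, Epsilon 4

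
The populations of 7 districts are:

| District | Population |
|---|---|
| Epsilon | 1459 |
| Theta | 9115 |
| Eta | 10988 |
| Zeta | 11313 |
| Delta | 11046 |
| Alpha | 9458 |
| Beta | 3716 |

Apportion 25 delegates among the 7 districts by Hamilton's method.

Total 57095; standard divisor 57095/25 ≈ 2283.8.
Standard quotas: Epsilon 0.6388, Theta 3.9912, Eta 4.8113, Zeta 4.9536, Delta 4.8367, Alpha 4.1413, Beta 1.6271.
Lower quotas: Epsilon 0, Theta 3, Eta 4, Zeta 4, Delta 4, Alpha 4, Beta 1 (sum 20, leaving 5 seats).
Remainders in descending order: Theta 0.9912, Zeta 0.9536, Delta 0.8367, Eta 0.8113, Epsilon 0.6388, Beta 0.6271, Alpha 0.1413.
Largest remainders: Theta, Zeta, Delta, Eta, Epsilon receive the extra seats.

Epsilon: 1; Theta: 4; Eta: 5; Zeta: 5; Delta: 5; Alpha: 4; Beta: 1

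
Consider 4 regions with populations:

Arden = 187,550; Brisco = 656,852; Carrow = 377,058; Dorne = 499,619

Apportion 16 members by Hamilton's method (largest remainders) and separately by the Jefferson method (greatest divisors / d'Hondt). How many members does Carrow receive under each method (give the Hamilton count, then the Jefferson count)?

3 and 4

Hamilton: Arden 2, Brisco 6, Carrow 3, Dorne 5.
Jefferson: Arden 1, Brisco 6, Carrow 4, Dorne 5.
Carrow gets 3 under Hamilton and 4 under Jefferson.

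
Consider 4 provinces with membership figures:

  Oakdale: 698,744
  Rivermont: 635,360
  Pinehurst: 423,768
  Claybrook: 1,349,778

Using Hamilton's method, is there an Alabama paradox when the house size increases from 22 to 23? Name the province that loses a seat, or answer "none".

none

At 22 seats: Oakdale 5, Rivermont 4, Pinehurst 3, Claybrook 10.
At 23 seats: Oakdale 5, Rivermont 5, Pinehurst 3, Claybrook 10.
No province's allocation decreased.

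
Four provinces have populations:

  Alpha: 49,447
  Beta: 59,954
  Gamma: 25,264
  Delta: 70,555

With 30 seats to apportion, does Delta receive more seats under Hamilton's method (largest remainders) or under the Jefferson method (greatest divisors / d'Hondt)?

Hamilton: Alpha 7, Beta 9, Gamma 4, Delta 10.
Jefferson: Alpha 7, Beta 9, Gamma 3, Delta 11.
Delta gets 10 under Hamilton and 11 under Jefferson.

Jefferson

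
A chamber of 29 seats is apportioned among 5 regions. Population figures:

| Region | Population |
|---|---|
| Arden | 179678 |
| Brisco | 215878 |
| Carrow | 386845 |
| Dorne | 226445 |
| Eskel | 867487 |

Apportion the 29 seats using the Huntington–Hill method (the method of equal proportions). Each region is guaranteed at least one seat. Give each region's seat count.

Arden=3; Brisco=3; Carrow=6; Dorne=4; Eskel=13

With divisor 64836: modified quotas Arden 2.771, Brisco 3.330, Carrow 5.967, Dorne 3.493, Eskel 13.380.
Geometric-mean thresholds: Arden √(2·3)=2.449, Brisco √(3·4)=3.464, Carrow √(5·6)=5.477, Dorne √(3·4)=3.464, Eskel √(13·14)=13.491.
Each quota rounded against its threshold gives Arden 3, Brisco 3, Carrow 6, Dorne 4, Eskel 13 (total 29).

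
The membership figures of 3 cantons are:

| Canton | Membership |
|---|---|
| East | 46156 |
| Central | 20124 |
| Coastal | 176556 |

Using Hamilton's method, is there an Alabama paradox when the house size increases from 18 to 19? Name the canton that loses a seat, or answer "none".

Central

At 18 seats: East 3, Central 2, Coastal 13.
At 19 seats: East 4, Central 1, Coastal 14.
Central drops from 2 to 1.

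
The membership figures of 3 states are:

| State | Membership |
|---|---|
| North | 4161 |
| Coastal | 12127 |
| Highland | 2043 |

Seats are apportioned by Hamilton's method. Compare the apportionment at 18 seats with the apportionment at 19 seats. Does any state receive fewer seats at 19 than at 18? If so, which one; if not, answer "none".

At 18 seats: North 4, Coastal 12, Highland 2.
At 19 seats: North 4, Coastal 13, Highland 2.
No state's allocation decreased.

none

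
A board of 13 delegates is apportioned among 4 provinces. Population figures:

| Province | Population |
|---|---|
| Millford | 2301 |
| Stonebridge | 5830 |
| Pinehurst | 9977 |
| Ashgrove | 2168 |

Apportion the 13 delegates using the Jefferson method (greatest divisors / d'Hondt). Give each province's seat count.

Standard divisor 20276/13 ≈ 1559.692; standard quotas: Millford 1.475, Stonebridge 3.738, Pinehurst 6.397, Ashgrove 1.390.
Rounding down gives 1, 3, 6, 1 = 11 seats, so the divisor must be adjusted.
With modified divisor 1300: modified quotas Millford 1.770, Stonebridge 4.485, Pinehurst 7.675, Ashgrove 1.668.
Rounding down: Millford 1, Stonebridge 4, Pinehurst 7, Ashgrove 1 (total 13).

Millford: 1, Stonebridge: 4, Pinehurst: 7, Ashgrove: 1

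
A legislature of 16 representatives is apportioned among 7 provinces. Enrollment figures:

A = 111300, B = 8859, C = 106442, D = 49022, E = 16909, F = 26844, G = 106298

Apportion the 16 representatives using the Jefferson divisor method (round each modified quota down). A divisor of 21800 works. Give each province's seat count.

With modified divisor 21800: modified quotas A 5.106, B 0.406, C 4.883, D 2.249, E 0.776, F 1.231, G 4.876.
Rounding down: A 5, B 0, C 4, D 2, E 0, F 1, G 4 (total 16).

A 5; B 0; C 4; D 2; E 0; F 1; G 4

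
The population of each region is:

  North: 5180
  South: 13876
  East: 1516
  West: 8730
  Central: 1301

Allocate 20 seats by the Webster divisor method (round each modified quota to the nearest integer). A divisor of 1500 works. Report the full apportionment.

With modified divisor 1500: modified quotas North 3.453, South 9.251, East 1.011, West 5.820, Central 0.867.
Rounding to the nearest integer: North 3, South 9, East 1, West 6, Central 1 (total 20).

North: 3, South: 9, East: 1, West: 6, Central: 1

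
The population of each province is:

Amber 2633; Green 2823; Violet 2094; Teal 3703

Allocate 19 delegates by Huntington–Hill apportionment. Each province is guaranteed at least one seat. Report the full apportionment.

Amber 4, Green 5, Violet 4, Teal 6

With divisor 597: modified quotas Amber 4.410, Green 4.729, Violet 3.508, Teal 6.203.
Geometric-mean thresholds: Amber √(4·5)=4.472, Green √(4·5)=4.472, Violet √(3·4)=3.464, Teal √(6·7)=6.481.
Each quota rounded against its threshold gives Amber 4, Green 5, Violet 4, Teal 6 (total 19).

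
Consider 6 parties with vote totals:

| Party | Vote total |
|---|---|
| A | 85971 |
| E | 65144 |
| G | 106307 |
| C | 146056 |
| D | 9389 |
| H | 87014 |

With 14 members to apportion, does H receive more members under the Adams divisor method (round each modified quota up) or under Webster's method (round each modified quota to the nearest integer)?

Webster

Adams: A 2, E 2, G 3, C 4, D 1, H 2.
Webster: A 2, E 2, G 3, C 4, D 0, H 3.
H gets 2 under Adams and 3 under Webster.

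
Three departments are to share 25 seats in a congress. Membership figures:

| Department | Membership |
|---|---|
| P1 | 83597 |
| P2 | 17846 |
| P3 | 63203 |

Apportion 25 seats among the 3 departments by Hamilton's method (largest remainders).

Standard divisor: 164646 ÷ 25 ≈ 6585.84.
Standard quotas: P1 12.6934, P2 2.7098, P3 9.5968.
Lower quotas: P1 12, P2 2, P3 9 (sum 23, leaving 2 seats).
Remainders in descending order: P2 0.7098, P1 0.6934, P3 0.5968.
Largest remainders: P2, P1 receive the extra seats.

P1 13, P2 3, P3 9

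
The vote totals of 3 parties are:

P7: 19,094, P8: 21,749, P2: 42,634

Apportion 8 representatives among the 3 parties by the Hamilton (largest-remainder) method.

P7=2, P8=2, P2=4

The standard divisor is 83477/8 ≈ 10434.625.
Standard quotas: P7 1.8299, P8 2.0843, P2 4.0858.
Lower quotas: P7 1, P8 2, P2 4 (sum 7, leaving 1 seat).
Remainders in descending order: P7 0.8299, P2 0.0858, P8 0.0843.
Largest remainder: P7 receives the extra seat.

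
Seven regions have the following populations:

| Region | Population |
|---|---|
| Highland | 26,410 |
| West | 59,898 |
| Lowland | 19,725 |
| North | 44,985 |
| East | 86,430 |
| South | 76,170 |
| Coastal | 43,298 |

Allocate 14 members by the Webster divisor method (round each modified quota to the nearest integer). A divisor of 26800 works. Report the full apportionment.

With modified divisor 26800: modified quotas Highland 0.985, West 2.235, Lowland 0.736, North 1.679, East 3.225, South 2.842, Coastal 1.616.
Rounding to the nearest integer: Highland 1, West 2, Lowland 1, North 2, East 3, South 3, Coastal 2 (total 14).

Highland 1, West 2, Lowland 1, North 2, East 3, South 3, Coastal 2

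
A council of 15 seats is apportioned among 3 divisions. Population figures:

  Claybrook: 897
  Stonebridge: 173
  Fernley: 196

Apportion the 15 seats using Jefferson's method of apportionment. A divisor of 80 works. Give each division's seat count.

With modified divisor 80: modified quotas Claybrook 11.213, Stonebridge 2.163, Fernley 2.450.
Rounding down: Claybrook 11, Stonebridge 2, Fernley 2 (total 15).

Claybrook 11; Stonebridge 2; Fernley 2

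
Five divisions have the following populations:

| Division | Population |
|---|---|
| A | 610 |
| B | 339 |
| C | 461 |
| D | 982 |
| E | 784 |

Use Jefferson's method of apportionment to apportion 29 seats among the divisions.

Standard divisor 3176/29 ≈ 109.517; standard quotas: A 5.570, B 3.095, C 4.209, D 8.967, E 7.159.
Rounding down gives 5, 3, 4, 8, 7 = 27 seats, so the divisor must be adjusted.
With modified divisor 100: modified quotas A 6.100, B 3.390, C 4.610, D 9.820, E 7.840.
Rounding down: A 6, B 3, C 4, D 9, E 7 (total 29).

A 6; B 3; C 4; D 9; E 7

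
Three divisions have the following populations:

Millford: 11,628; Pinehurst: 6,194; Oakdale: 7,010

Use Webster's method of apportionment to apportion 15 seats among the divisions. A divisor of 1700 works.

With modified divisor 1700: modified quotas Millford 6.840, Pinehurst 3.644, Oakdale 4.124.
Rounding to the nearest integer: Millford 7, Pinehurst 4, Oakdale 4 (total 15).

Millford=7, Pinehurst=4, Oakdale=4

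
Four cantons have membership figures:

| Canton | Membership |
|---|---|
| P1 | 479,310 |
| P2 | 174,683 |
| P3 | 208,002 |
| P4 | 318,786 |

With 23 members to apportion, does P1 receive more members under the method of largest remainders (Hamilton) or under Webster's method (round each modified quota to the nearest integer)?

Webster

Hamilton: P1 9, P2 4, P3 4, P4 6.
Webster: P1 10, P2 3, P3 4, P4 6.
P1 gets 9 under Hamilton and 10 under Webster.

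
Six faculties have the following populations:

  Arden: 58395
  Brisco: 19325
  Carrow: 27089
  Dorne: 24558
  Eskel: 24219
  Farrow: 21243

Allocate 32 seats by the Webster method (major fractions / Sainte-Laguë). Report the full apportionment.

Standard divisor 174829/32 ≈ 5463.406; standard quotas: Arden 10.688, Brisco 3.537, Carrow 4.958, Dorne 4.495, Eskel 4.433, Farrow 3.888.
Rounding to the nearest integer gives Arden 11, Brisco 4, Carrow 5, Dorne 4, Eskel 4, Farrow 4 — total 32, matching the house size, so no adjustment is needed.

Arden=11; Brisco=4; Carrow=5; Dorne=4; Eskel=4; Farrow=4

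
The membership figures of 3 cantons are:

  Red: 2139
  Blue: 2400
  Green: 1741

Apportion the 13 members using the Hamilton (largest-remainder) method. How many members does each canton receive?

Red=4; Blue=5; Green=4

The standard divisor is 6280/13 ≈ 483.077.
Standard quotas: Red 4.428, Blue 4.968, Green 3.604.
Lower quotas: Red 4, Blue 4, Green 3 (sum 11, leaving 2 seats).
Remainders in descending order: Blue 0.968, Green 0.604, Red 0.428.
The surplus seats go to Blue, Green.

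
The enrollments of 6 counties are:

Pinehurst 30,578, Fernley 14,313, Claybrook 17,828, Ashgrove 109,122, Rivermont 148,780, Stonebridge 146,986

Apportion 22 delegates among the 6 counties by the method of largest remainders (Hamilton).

Pinehurst 1, Fernley 1, Claybrook 1, Ashgrove 5, Rivermont 7, Stonebridge 7

Total 467607; standard divisor 467607/22 ≈ 21254.864.
Standard quotas: Pinehurst 1.4386, Fernley 0.6734, Claybrook 0.8388, Ashgrove 5.1340, Rivermont 6.9998, Stonebridge 6.9154.
Lower quotas: Pinehurst 1, Fernley 0, Claybrook 0, Ashgrove 5, Rivermont 6, Stonebridge 6 (sum 18, leaving 4 seats).
Remainders in descending order: Rivermont 0.9998, Stonebridge 0.9154, Claybrook 0.8388, Fernley 0.6734, Pinehurst 0.4386, Ashgrove 0.1340.
The surplus seats go to Rivermont, Stonebridge, Claybrook, Fernley.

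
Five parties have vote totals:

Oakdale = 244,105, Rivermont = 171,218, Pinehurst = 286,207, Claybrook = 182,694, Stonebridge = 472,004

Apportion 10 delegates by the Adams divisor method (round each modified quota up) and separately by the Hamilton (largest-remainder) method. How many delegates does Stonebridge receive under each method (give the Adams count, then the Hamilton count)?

3 and 4

Adams: Oakdale 2, Rivermont 1, Pinehurst 2, Claybrook 2, Stonebridge 3.
Hamilton: Oakdale 2, Rivermont 1, Pinehurst 2, Claybrook 1, Stonebridge 4.
Stonebridge gets 3 under Adams and 4 under Hamilton.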